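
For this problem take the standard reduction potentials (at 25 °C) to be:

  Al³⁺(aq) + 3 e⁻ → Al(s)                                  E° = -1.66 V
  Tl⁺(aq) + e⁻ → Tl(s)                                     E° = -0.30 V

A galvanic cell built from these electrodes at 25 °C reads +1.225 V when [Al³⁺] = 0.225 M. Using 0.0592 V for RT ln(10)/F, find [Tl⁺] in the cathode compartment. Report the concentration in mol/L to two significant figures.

0.0032 M

Tl⁺/Tl is the cathode, Al³⁺/Al the anode: E°cell = +1.36 V, n = 3.
Overall reaction: 3 Tl⁺(aq) + Al(s) → 3 Tl(s) + Al³⁺(aq); Q = [Al³⁺]^1/[Tl⁺]^3.
From E = E° − (0.0592/n) log Q: log Q = (E° − E)·n/0.0592 = (+1.36 − (+1.225))·3/0.0592 = 6.8412.
So 3·log[Tl⁺] = 1·log(0.225) − log Q = -0.6478 − (6.8412) = -7.4890; log[Tl⁺] = -7.4890 / 3 = -2.4963; [Tl⁺] = 10^(-2.4963) ≈ 0.0032 M.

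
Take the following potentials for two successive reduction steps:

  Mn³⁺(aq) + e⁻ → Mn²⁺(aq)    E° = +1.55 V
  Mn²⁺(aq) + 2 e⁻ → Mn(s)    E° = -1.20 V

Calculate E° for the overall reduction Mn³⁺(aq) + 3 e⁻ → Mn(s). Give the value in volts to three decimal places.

Since ΔG° = −nFE° is additive over sequential reductions, n₃E°₃ = n₁E°₁ + n₂E°₂.
E°₃ = (1×+1.55 + 2×-1.20) / 3 = (-0.850) / 3 = -0.283 V.

-0.283 V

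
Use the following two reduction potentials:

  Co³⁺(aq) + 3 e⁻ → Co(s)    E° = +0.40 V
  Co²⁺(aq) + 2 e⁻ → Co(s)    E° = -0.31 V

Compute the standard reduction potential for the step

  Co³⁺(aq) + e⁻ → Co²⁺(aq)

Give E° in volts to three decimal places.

+1.820 V

Sequential free energies add, so n₃E°₃ = n₁E°₁ + n₂E°₂.
With n₃ = 3, and the known step contributing 2×(-0.31) V, the unknown satisfies 1·E° = 3×(+0.40) − 2×(-0.31) = +1.820.
E° = +1.820 / 1 = +1.820 V.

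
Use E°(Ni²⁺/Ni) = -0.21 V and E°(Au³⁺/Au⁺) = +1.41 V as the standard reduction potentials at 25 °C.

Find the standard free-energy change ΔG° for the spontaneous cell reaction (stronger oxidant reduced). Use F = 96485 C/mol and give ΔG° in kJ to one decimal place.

-312.6 kJ

Au³⁺/Au⁺ (E° = +1.41 V) is the cathode; Ni²⁺/Ni (E° = -0.21 V) is the anode, so E°cell = +1.62 V.
Balancing electrons gives n = 2 (lcm of 2 and 2).
ΔG° = −nFE° = −(2)(96485)(+1.62) = -312,611 J = -312.6 kJ.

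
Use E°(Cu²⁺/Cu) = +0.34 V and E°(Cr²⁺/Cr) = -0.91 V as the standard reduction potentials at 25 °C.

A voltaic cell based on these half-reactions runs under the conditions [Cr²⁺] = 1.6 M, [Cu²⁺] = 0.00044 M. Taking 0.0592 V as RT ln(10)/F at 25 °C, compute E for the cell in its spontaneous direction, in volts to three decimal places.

Cu²⁺/Cu is the cathode (higher E°), Cr²⁺/Cr the anode: E°cell = +0.34 − (-0.91) = +1.25 V, n = 2.
Overall: Cu²⁺(aq) + Cr(s) → Cu(s) + Cr²⁺(aq)
Q = [Cr²⁺] / ([Cu²⁺]); log Q = 3.561.
E = E° − (0.0592/n) log Q = +1.25 − (0.0592/2)(3.561) = +1.145 V.

+1.145 V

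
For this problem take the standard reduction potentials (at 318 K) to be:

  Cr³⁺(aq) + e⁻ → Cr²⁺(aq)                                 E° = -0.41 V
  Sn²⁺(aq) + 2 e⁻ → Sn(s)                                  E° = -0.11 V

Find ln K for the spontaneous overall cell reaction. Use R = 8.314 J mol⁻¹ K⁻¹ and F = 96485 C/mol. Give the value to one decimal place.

Cathode: Sn²⁺/Sn; anode: Cr³⁺/Cr²⁺. E°cell = (-0.11) − (-0.41) = +0.30 V, with n = 2.
ΔG° = −nFE° = −RT ln K, so ln K = nFE°/(RT) = (2)(96485)(+0.30) / ((8.314)(318)) = 21.896.

21.9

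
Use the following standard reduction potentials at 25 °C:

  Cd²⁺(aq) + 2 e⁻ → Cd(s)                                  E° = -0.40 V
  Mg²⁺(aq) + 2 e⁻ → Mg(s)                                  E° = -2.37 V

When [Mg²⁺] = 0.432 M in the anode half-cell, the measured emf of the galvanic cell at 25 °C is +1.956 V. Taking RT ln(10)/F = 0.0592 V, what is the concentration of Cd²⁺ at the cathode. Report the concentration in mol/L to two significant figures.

Cd²⁺/Cd is the cathode, Mg²⁺/Mg the anode: E°cell = +1.97 V, n = 2.
Overall reaction: Cd²⁺(aq) + Mg(s) → Cd(s) + Mg²⁺(aq); Q = [Mg²⁺]^1/[Cd²⁺]^1.
From E = E° − (0.0592/n) log Q: log Q = (E° − E)·n/0.0592 = (+1.97 − (+1.956))·2/0.0592 = 0.4730.
So 1·log[Cd²⁺] = 1·log(0.432) − log Q = -0.3645 − (0.4730) = -0.8375; [Cd²⁺] = 10^(-0.8375) ≈ 0.15 M.

0.15 M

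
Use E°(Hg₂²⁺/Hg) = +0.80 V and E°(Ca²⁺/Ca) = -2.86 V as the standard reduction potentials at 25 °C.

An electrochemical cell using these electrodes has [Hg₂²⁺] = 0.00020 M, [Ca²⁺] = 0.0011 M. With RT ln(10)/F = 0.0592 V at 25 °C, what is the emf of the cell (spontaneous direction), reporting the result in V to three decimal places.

+3.638 V

Hg₂²⁺/Hg is the cathode (higher E°), Ca²⁺/Ca the anode: E°cell = +0.80 − (-2.86) = +3.66 V, n = 2.
Overall: Hg₂²⁺(aq) + Ca(s) → 2 Hg(l) + Ca²⁺(aq)
Q = [Ca²⁺] / ([Hg₂²⁺]); log Q = 0.740.
E = E° − (0.0592/n) log Q = +3.66 − (0.0592/2)(0.740) = +3.638 V.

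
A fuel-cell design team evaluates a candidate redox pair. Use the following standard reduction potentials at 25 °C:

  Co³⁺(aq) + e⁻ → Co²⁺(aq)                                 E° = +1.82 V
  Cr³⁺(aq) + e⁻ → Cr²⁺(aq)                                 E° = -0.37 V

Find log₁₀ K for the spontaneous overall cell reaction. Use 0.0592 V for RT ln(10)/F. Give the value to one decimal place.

Cathode: Co³⁺/Co²⁺; anode: Cr³⁺/Cr²⁺. E°cell = +2.19 V, n = 1.
log K = nE°cell / 0.0592 = (1)(+2.19) / 0.0592 = 37.0.

37.0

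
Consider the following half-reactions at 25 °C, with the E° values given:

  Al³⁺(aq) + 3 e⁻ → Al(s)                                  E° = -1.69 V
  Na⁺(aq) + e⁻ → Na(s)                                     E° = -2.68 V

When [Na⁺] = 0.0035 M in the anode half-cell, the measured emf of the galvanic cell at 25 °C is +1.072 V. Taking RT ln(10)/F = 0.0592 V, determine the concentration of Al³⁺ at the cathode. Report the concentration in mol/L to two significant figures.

Al³⁺/Al is the cathode, Na⁺/Na the anode: E°cell = +0.99 V, n = 3.
Overall reaction: Al³⁺(aq) + 3 Na(s) → Al(s) + 3 Na⁺(aq); Q = [Na⁺]^3/[Al³⁺]^1.
From E = E° − (0.0592/n) log Q: log Q = (E° − E)·n/0.0592 = (+0.99 − (+1.072))·3/0.0592 = -4.1554.
So 1·log[Al³⁺] = 3·log(0.0035) − log Q = -7.3678 − (-4.1554) = -3.2124; [Al³⁺] = 10^(-3.2124) ≈ 0.00061 M.

0.00061 M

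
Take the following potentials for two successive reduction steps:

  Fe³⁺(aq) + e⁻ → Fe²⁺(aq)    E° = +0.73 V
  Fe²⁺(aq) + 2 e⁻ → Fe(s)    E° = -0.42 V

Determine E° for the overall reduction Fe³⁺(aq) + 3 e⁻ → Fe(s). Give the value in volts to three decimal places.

-0.037 V

Adding the free-energy changes (−nFE°) of the two steps gives −n₃FE°₃ = −n₁FE°₁ − n₂FE°₂.
E°₃ = (1×+0.73 + 2×-0.42) / 3 = (-0.110) / 3 = -0.037 V.
Simply averaging or adding the two E° values would be wrong; the electron-weighted sum is required.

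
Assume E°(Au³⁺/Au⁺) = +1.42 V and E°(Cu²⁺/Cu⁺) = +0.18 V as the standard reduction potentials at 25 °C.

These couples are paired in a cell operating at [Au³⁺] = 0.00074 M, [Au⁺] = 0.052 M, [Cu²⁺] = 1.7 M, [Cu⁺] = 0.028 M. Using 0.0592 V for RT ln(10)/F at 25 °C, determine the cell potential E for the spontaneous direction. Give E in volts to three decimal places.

Au³⁺/Au⁺ is the cathode (higher E°), Cu²⁺/Cu⁺ the anode: E°cell = +1.42 − (+0.18) = +1.24 V, n = 2.
Overall: Au³⁺(aq) + 2 Cu⁺(aq) → Au⁺(aq) + 2 Cu²⁺(aq)
Q = [Au⁺]·[Cu²⁺]^2 / ([Au³⁺]·[Cu⁺]^2); log Q = 5.413.
E = E° − (0.0592/n) log Q = +1.24 − (0.0592/2)(5.413) = +1.080 V.

+1.080 V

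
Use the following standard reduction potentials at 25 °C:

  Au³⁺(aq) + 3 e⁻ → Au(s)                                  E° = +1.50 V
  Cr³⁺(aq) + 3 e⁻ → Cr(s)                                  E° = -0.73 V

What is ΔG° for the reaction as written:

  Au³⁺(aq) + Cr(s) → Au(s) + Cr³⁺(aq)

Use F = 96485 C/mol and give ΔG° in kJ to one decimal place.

-645.5 kJ

As written, Au³⁺/Au is reduced (cathode) and Cr³⁺/Cr is oxidised (anode), so E°cell = (+1.50) − (-0.73) = +2.23 V.
Balancing electrons gives n = 3.
ΔG° = −nFE° = −(3)(96485)(+2.23) = -645,485 J = -645.5 kJ.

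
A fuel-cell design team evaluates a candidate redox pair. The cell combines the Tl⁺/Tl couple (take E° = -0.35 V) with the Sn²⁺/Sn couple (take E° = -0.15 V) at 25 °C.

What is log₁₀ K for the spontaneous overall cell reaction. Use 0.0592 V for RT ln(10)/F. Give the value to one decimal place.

6.8

Cathode: Sn²⁺/Sn; anode: Tl⁺/Tl. E°cell = +0.20 V, n = 2.
log K = nE°cell / 0.0592 = (2)(+0.20) / 0.0592 = 6.8.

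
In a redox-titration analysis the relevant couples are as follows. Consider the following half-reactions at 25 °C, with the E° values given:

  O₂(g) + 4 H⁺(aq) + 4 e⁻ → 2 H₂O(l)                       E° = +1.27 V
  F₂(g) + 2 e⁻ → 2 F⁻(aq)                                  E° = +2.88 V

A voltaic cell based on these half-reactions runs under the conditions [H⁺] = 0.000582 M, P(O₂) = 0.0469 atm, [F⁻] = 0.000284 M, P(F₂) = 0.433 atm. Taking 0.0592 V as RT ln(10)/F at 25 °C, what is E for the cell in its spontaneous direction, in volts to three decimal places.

F₂/F⁻ is the cathode (higher E°), O₂/H₂O the anode: E°cell = +2.88 − (+1.27) = +1.61 V, n = 4.
Overall: 2 F₂(g) + 2 H₂O(l) → 4 F⁻(aq) + O₂(g) + 4 H⁺(aq)
Q = [F⁻]^4·P(O₂)·[H⁺]^4 / (P(F₂)^2); log Q = -27.729.
E = E° − (0.0592/n) log Q = +1.61 − (0.0592/4)(-27.729) = +2.020 V.

+2.020 V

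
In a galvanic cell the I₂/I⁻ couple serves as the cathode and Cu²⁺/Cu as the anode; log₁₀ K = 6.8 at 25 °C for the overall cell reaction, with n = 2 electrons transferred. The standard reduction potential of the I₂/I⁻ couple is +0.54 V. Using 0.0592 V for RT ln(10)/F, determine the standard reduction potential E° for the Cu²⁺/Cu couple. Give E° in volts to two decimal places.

E°cell = (0.0592/n)·log K = (0.0592/2)(6.8) = +0.201 V.
Since I₂/I⁻ is the cathode and Cu²⁺/Cu the anode, E°cell = E°(I₂/I⁻) − E°(Cu²⁺/Cu).
So E°(Cu²⁺/Cu) = E°(I₂/I⁻) − E°cell = (+0.54) − (+0.201) = +0.34 V.

+0.34 V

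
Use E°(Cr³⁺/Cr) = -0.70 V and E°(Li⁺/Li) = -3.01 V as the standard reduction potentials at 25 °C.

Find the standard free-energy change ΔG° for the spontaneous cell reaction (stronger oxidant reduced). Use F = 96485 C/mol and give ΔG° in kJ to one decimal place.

-668.6 kJ

Cr³⁺/Cr (E° = -0.70 V) is the cathode; Li⁺/Li (E° = -3.01 V) is the anode, so E°cell = +2.31 V.
Balancing electrons gives n = 3 (lcm of 3 and 1).
ΔG° = −nFE° = −(3)(96485)(+2.31) = -668,641 J = -668.6 kJ.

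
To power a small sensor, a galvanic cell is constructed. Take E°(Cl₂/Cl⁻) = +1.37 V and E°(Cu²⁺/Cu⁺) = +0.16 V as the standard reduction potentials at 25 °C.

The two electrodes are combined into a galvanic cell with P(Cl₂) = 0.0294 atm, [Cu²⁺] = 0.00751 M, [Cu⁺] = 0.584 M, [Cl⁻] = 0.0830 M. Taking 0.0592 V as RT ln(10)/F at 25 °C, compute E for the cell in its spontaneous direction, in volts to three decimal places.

+1.341 V

Cl₂/Cl⁻ is the cathode (higher E°), Cu²⁺/Cu⁺ the anode: E°cell = +1.37 − (+0.16) = +1.21 V, n = 2.
Overall: Cl₂(g) + 2 Cu⁺(aq) → 2 Cl⁻(aq) + 2 Cu²⁺(aq)
Q = [Cl⁻]^2·[Cu²⁺]^2 / (P(Cl₂)·[Cu⁺]^2); log Q = -4.412.
E = E° − (0.0592/n) log Q = +1.21 − (0.0592/2)(-4.412) = +1.341 V.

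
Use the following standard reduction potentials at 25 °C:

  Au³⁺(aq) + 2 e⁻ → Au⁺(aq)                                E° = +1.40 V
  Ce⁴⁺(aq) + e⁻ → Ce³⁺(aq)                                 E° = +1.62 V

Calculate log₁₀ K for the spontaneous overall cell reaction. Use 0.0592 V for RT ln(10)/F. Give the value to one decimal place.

7.4

Cathode: Ce⁴⁺/Ce³⁺; anode: Au³⁺/Au⁺. E°cell = +0.22 V, n = 2.
log K = nE°cell / 0.0592 = (2)(+0.22) / 0.0592 = 7.4.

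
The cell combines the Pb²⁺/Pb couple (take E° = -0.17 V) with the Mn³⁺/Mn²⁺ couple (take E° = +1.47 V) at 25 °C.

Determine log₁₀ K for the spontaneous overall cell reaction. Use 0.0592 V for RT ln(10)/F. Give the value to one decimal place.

55.4

Cathode: Mn³⁺/Mn²⁺; anode: Pb²⁺/Pb. E°cell = +1.64 V, n = 2.
log K = nE°cell / 0.0592 = (2)(+1.64) / 0.0592 = 55.4.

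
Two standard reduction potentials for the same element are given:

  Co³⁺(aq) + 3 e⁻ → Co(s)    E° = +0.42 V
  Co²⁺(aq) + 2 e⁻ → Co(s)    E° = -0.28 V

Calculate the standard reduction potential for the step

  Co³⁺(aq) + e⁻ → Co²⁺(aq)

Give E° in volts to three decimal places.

+1.820 V

Sequential free energies add, so n₃E°₃ = n₁E°₁ + n₂E°₂.
With n₃ = 3, and the known step contributing 2×(-0.28) V, the unknown satisfies 1·E° = 3×(+0.42) − 2×(-0.28) = +1.820.
E° = +1.820 / 1 = +1.820 V.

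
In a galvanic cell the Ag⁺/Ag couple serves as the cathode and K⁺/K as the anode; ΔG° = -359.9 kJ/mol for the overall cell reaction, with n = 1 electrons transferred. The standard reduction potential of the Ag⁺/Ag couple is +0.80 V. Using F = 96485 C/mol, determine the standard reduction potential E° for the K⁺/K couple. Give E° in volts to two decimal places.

-2.93 V

E°cell = −ΔG°/(nF) = −(-359.9×10³)/((1)(96485)) = +3.730 V.
Since Ag⁺/Ag is the cathode and K⁺/K the anode, E°cell = E°(Ag⁺/Ag) − E°(K⁺/K).
So E°(K⁺/K) = E°(Ag⁺/Ag) − E°cell = (+0.80) − (+3.730) = -2.93 V.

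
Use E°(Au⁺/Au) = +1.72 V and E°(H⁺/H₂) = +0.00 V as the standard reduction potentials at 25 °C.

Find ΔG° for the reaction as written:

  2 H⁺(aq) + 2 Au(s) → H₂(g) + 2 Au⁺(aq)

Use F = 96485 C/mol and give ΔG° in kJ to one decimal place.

As written, H⁺/H₂ is reduced (cathode) and Au⁺/Au is oxidised (anode), so E°cell = (+0.00) − (+1.72) = -1.72 V.
Balancing electrons gives n = 2.
ΔG° = −nFE° = −(2)(96485)(-1.72) = 331,908 J = +331.9 kJ.

+331.9 kJ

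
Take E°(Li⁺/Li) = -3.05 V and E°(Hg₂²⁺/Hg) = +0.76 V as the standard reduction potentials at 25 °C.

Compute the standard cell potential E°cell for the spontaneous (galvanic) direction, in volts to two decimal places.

The Hg₂²⁺/Hg couple has the higher reduction potential, so it is the cathode; Li⁺/Li is oxidised at the anode.
E°cell = E°(cathode) − E°(anode) = (+0.76) − (-3.05) = +3.81 V.

+3.81 V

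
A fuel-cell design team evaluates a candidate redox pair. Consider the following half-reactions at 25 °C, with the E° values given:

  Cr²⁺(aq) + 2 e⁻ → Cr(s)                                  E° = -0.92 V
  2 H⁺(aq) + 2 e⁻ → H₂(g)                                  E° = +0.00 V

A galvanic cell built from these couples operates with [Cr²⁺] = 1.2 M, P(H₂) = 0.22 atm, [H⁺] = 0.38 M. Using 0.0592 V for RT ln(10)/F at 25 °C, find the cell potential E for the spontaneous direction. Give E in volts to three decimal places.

H⁺/H₂ is the cathode (higher E°), Cr²⁺/Cr the anode: E°cell = +0.00 − (-0.92) = +0.92 V, n = 2.
Overall: 2 H⁺(aq) + Cr(s) → H₂(g) + Cr²⁺(aq)
Q = P(H₂)·[Cr²⁺] / ([H⁺]^2); log Q = 0.262.
E = E° − (0.0592/n) log Q = +0.92 − (0.0592/2)(0.262) = +0.912 V.

+0.912 V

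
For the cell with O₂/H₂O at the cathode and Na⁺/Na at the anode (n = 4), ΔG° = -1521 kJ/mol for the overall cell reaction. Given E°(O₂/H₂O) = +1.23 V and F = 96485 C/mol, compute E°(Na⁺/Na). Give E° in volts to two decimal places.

E°cell = −ΔG°/(nF) = −(-1521×10³)/((4)(96485)) = +3.941 V.
Since O₂/H₂O is the cathode and Na⁺/Na the anode, E°cell = E°(O₂/H₂O) − E°(Na⁺/Na).
So E°(Na⁺/Na) = E°(O₂/H₂O) − E°cell = (+1.23) − (+3.941) = -2.71 V.

-2.71 V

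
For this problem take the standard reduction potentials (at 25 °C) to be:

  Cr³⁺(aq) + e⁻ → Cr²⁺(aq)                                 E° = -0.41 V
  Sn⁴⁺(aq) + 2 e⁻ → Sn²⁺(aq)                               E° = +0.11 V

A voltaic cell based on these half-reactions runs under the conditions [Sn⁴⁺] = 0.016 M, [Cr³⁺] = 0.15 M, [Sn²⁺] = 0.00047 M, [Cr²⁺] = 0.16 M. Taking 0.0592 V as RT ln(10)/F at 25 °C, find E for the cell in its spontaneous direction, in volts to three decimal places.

+0.567 V

Sn⁴⁺/Sn²⁺ is the cathode (higher E°), Cr³⁺/Cr²⁺ the anode: E°cell = +0.11 − (-0.41) = +0.52 V, n = 2.
Overall: Sn⁴⁺(aq) + 2 Cr²⁺(aq) → Sn²⁺(aq) + 2 Cr³⁺(aq)
Q = [Sn²⁺]·[Cr³⁺]^2 / ([Sn⁴⁺]·[Cr²⁺]^2); log Q = -1.588.
E = E° − (0.0592/n) log Q = +0.52 − (0.0592/2)(-1.588) = +0.567 V.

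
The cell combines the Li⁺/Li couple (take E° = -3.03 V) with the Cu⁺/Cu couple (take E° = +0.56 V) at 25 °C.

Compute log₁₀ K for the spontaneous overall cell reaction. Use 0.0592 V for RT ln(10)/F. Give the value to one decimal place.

60.6

Cathode: Cu⁺/Cu; anode: Li⁺/Li. E°cell = +3.59 V, n = 1.
log K = nE°cell / 0.0592 = (1)(+3.59) / 0.0592 = 60.6.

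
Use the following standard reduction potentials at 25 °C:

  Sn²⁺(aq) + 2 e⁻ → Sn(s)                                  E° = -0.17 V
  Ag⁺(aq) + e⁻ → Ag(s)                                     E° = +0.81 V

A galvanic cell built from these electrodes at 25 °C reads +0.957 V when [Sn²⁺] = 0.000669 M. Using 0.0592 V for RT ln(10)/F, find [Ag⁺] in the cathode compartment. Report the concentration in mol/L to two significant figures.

Ag⁺/Ag is the cathode, Sn²⁺/Sn the anode: E°cell = +0.98 V, n = 2.
Overall reaction: 2 Ag⁺(aq) + Sn(s) → 2 Ag(s) + Sn²⁺(aq); Q = [Sn²⁺]^1/[Ag⁺]^2.
From E = E° − (0.0592/n) log Q: log Q = (E° − E)·n/0.0592 = (+0.98 − (+0.957))·2/0.0592 = 0.7770.
So 2·log[Ag⁺] = 1·log(0.000669) − log Q = -3.1746 − (0.7770) = -3.9516; log[Ag⁺] = -3.9516 / 2 = -1.9758; [Ag⁺] = 10^(-1.9758) ≈ 0.011 M.

0.011 M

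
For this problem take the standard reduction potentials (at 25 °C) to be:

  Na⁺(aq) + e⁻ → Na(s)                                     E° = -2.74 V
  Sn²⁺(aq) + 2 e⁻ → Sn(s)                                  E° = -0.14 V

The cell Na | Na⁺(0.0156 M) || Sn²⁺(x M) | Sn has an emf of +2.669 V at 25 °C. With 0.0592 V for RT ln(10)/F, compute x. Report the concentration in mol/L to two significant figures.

Sn²⁺/Sn is the cathode, Na⁺/Na the anode: E°cell = +2.60 V, n = 2.
Overall reaction: Sn²⁺(aq) + 2 Na(s) → Sn(s) + 2 Na⁺(aq); Q = [Na⁺]^2/[Sn²⁺]^1.
From E = E° − (0.0592/n) log Q: log Q = (E° − E)·n/0.0592 = (+2.60 − (+2.669))·2/0.0592 = -2.3311.
So 1·log[Sn²⁺] = 2·log(0.0156) − log Q = -3.6138 − (-2.3311) = -1.2827; [Sn²⁺] = 10^(-1.2827) ≈ 0.052 M.

0.052 M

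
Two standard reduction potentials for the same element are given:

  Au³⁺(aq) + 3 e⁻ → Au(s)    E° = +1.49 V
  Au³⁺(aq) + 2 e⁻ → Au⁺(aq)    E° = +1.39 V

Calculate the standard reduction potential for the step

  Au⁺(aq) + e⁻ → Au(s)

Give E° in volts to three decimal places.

+1.690 V

Sequential free energies add, so n₃E°₃ = n₁E°₁ + n₂E°₂.
With n₃ = 3, and the known step contributing 2×(+1.39) V, the unknown satisfies 1·E° = 3×(+1.49) − 2×(+1.39) = +1.690.
E° = +1.690 / 1 = +1.690 V.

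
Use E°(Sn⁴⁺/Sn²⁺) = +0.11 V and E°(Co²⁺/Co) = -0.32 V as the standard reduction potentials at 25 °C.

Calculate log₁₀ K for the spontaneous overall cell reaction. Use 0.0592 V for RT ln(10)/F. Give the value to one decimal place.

14.5

Cathode: Sn⁴⁺/Sn²⁺; anode: Co²⁺/Co. E°cell = +0.43 V, n = 2.
log K = nE°cell / 0.0592 = (2)(+0.43) / 0.0592 = 14.5.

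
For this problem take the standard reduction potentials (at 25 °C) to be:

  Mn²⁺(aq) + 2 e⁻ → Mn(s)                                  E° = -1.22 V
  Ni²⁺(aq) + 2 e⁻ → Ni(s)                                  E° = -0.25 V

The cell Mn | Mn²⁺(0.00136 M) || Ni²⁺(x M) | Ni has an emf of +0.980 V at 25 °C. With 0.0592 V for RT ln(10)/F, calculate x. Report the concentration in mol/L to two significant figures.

0.0030 M

Ni²⁺/Ni is the cathode, Mn²⁺/Mn the anode: E°cell = +0.97 V, n = 2.
Overall reaction: Ni²⁺(aq) + Mn(s) → Ni(s) + Mn²⁺(aq); Q = [Mn²⁺]^1/[Ni²⁺]^1.
From E = E° − (0.0592/n) log Q: log Q = (E° − E)·n/0.0592 = (+0.97 − (+0.980))·2/0.0592 = -0.3378.
So 1·log[Ni²⁺] = 1·log(0.00136) − log Q = -2.8665 − (-0.3378) = -2.5287; [Ni²⁺] = 10^(-2.5287) ≈ 0.0030 M.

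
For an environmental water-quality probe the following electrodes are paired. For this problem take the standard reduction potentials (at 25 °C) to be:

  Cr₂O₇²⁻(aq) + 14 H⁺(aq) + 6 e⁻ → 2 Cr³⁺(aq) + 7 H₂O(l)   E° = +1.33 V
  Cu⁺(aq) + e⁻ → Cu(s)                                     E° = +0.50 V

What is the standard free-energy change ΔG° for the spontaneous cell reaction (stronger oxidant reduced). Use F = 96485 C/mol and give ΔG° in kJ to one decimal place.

-480.5 kJ

Cr₂O₇²⁻/Cr³⁺ (E° = +1.33 V) is the cathode; Cu⁺/Cu (E° = +0.50 V) is the anode, so E°cell = +0.83 V.
Balancing electrons gives n = 6 (lcm of 6 and 1).
ΔG° = −nFE° = −(6)(96485)(+0.83) = -480,495 J = -480.5 kJ.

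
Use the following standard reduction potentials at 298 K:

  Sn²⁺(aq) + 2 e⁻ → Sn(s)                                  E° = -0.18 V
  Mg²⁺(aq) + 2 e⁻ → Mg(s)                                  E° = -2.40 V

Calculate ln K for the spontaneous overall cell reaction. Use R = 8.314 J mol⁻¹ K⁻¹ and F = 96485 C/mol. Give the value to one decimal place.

172.9

Cathode: Sn²⁺/Sn; anode: Mg²⁺/Mg. E°cell = (-0.18) − (-2.40) = +2.22 V, with n = 2.
ΔG° = −nFE° = −RT ln K, so ln K = nFE°/(RT) = (2)(96485)(+2.22) / ((8.314)(298)) = 172.909.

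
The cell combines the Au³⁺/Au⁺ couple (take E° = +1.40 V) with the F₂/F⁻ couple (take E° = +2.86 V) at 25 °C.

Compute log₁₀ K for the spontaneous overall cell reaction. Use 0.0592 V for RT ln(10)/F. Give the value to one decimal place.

49.3

Cathode: F₂/F⁻; anode: Au³⁺/Au⁺. E°cell = +1.46 V, n = 2.
log K = nE°cell / 0.0592 = (2)(+1.46) / 0.0592 = 49.3.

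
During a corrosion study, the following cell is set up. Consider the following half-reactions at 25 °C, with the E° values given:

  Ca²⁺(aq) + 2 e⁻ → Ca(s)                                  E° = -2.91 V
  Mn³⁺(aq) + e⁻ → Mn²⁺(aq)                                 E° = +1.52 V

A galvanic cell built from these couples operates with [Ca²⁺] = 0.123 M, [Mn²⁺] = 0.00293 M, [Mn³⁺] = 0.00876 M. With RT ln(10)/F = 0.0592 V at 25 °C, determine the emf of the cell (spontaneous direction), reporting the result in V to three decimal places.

+4.485 V

Mn³⁺/Mn²⁺ is the cathode (higher E°), Ca²⁺/Ca the anode: E°cell = +1.52 − (-2.91) = +4.43 V, n = 2.
Overall: 2 Mn³⁺(aq) + Ca(s) → 2 Mn²⁺(aq) + Ca²⁺(aq)
Q = [Mn²⁺]^2·[Ca²⁺] / ([Mn³⁺]^2); log Q = -1.861.
E = E° − (0.0592/n) log Q = +4.43 − (0.0592/2)(-1.861) = +4.485 V.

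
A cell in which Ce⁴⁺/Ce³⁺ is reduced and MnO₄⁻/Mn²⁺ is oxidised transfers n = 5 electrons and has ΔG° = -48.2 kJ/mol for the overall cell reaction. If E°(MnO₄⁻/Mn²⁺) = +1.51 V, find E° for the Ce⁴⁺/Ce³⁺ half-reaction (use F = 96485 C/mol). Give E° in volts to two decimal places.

+1.61 V

E°cell = −ΔG°/(nF) = −(-48.2×10³)/((5)(96485)) = +0.100 V.
Since Ce⁴⁺/Ce³⁺ is the cathode and MnO₄⁻/Mn²⁺ the anode, E°cell = E°(Ce⁴⁺/Ce³⁺) − E°(MnO₄⁻/Mn²⁺).
So E°(Ce⁴⁺/Ce³⁺) = E°cell + E°(MnO₄⁻/Mn²⁺) = +0.100 + (+1.51) = +1.61 V.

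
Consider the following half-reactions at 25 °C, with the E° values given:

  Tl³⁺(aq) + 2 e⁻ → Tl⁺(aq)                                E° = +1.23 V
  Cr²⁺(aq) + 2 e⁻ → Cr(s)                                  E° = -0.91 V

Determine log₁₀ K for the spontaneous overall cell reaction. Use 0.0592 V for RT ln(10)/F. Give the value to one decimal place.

Cathode: Tl³⁺/Tl⁺; anode: Cr²⁺/Cr. E°cell = +2.14 V, n = 2.
log K = nE°cell / 0.0592 = (2)(+2.14) / 0.0592 = 72.3.

72.3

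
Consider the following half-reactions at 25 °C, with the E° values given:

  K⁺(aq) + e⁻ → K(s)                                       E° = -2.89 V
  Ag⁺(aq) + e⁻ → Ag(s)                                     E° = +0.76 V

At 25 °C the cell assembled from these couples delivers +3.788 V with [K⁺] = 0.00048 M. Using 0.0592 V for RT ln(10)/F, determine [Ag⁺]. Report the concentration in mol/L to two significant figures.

0.10 M

Ag⁺/Ag is the cathode, K⁺/K the anode: E°cell = +3.65 V, n = 1.
Overall reaction: Ag⁺(aq) + K(s) → Ag(s) + K⁺(aq); Q = [K⁺]^1/[Ag⁺]^1.
From E = E° − (0.0592/n) log Q: log Q = (E° − E)·n/0.0592 = (+3.65 − (+3.788))·1/0.0592 = -2.3311.
So 1·log[Ag⁺] = 1·log(0.00048) − log Q = -3.3188 − (-2.3311) = -0.9877; [Ag⁺] = 10^(-0.9877) ≈ 0.10 M.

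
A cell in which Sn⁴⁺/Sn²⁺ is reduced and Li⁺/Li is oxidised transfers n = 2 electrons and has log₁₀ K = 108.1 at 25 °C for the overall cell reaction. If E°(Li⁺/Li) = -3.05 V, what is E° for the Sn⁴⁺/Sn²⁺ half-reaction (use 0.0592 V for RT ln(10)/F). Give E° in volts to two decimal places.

E°cell = (0.0592/n)·log K = (0.0592/2)(108.1) = +3.200 V.
Since Sn⁴⁺/Sn²⁺ is the cathode and Li⁺/Li the anode, E°cell = E°(Sn⁴⁺/Sn²⁺) − E°(Li⁺/Li).
So E°(Sn⁴⁺/Sn²⁺) = E°cell + E°(Li⁺/Li) = +3.200 + (-3.05) = +0.15 V.

+0.15 V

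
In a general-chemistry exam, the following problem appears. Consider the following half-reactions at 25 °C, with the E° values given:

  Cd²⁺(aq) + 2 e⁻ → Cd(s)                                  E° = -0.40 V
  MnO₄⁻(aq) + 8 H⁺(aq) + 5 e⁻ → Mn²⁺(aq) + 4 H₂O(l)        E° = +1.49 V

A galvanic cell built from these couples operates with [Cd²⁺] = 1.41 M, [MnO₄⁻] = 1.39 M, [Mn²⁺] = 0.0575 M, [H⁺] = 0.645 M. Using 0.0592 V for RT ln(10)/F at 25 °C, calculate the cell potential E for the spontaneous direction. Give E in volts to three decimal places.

+1.884 V

MnO₄⁻/Mn²⁺ is the cathode (higher E°), Cd²⁺/Cd the anode: E°cell = +1.49 − (-0.40) = +1.89 V, n = 10.
Overall: 2 MnO₄⁻(aq) + 16 H⁺(aq) + 5 Cd(s) → 2 Mn²⁺(aq) + 8 H₂O(l) + 5 Cd²⁺(aq)
Q = [Mn²⁺]^2·[Cd²⁺]^5 / ([MnO₄⁻]^2·[H⁺]^16); log Q = 1.026.
E = E° − (0.0592/n) log Q = +1.89 − (0.0592/10)(1.026) = +1.884 V.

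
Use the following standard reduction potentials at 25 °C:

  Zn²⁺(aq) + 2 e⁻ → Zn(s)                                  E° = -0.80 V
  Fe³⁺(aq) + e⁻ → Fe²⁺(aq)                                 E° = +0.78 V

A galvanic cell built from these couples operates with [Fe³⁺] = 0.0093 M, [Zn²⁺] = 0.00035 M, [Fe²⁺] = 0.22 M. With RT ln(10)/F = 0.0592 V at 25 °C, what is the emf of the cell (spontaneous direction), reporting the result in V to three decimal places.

+1.601 V

Fe³⁺/Fe²⁺ is the cathode (higher E°), Zn²⁺/Zn the anode: E°cell = +0.78 − (-0.80) = +1.58 V, n = 2.
Overall: 2 Fe³⁺(aq) + Zn(s) → 2 Fe²⁺(aq) + Zn²⁺(aq)
Q = [Fe²⁺]^2·[Zn²⁺] / ([Fe³⁺]^2); log Q = -0.708.
E = E° − (0.0592/n) log Q = +1.58 − (0.0592/2)(-0.708) = +1.601 V.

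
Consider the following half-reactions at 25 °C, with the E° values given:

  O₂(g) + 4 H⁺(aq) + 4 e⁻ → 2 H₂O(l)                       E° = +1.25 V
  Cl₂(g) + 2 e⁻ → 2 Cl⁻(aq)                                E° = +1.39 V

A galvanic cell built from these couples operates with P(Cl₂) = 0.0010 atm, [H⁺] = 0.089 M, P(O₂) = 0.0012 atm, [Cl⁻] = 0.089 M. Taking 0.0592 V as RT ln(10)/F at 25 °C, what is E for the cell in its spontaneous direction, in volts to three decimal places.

Cl₂/Cl⁻ is the cathode (higher E°), O₂/H₂O the anode: E°cell = +1.39 − (+1.25) = +0.14 V, n = 4.
Overall: 2 Cl₂(g) + 2 H₂O(l) → 4 Cl⁻(aq) + O₂(g) + 4 H⁺(aq)
Q = [Cl⁻]^4·P(O₂)·[H⁺]^4 / (P(Cl₂)^2); log Q = -5.326.
E = E° − (0.0592/n) log Q = +0.14 − (0.0592/4)(-5.326) = +0.219 V.

+0.219 V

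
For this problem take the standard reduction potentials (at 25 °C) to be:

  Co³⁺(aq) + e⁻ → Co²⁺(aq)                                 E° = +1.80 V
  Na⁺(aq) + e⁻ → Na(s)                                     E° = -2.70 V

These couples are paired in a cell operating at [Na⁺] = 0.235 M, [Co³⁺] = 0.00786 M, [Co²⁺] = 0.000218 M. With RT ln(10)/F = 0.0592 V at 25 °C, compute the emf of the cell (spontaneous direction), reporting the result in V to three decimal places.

Co³⁺/Co²⁺ is the cathode (higher E°), Na⁺/Na the anode: E°cell = +1.80 − (-2.70) = +4.50 V, n = 1.
Overall: Co³⁺(aq) + Na(s) → Co²⁺(aq) + Na⁺(aq)
Q = [Co²⁺]·[Na⁺] / ([Co³⁺]); log Q = -2.186.
E = E° − (0.0592/n) log Q = +4.50 − (0.0592/1)(-2.186) = +4.629 V.

+4.629 V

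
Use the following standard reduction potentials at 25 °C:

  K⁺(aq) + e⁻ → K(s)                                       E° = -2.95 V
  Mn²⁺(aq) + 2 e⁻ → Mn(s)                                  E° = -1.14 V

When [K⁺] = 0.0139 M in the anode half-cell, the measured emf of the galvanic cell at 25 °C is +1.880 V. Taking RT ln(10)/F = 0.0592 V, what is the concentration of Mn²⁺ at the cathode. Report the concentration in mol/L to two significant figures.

Mn²⁺/Mn is the cathode, K⁺/K the anode: E°cell = +1.81 V, n = 2.
Overall reaction: Mn²⁺(aq) + 2 K(s) → Mn(s) + 2 K⁺(aq); Q = [K⁺]^2/[Mn²⁺]^1.
From E = E° − (0.0592/n) log Q: log Q = (E° − E)·n/0.0592 = (+1.81 − (+1.880))·2/0.0592 = -2.3649.
So 1·log[Mn²⁺] = 2·log(0.0139) − log Q = -3.7140 − (-2.3649) = -1.3491; [Mn²⁺] = 10^(-1.3491) ≈ 0.045 M.

0.045 M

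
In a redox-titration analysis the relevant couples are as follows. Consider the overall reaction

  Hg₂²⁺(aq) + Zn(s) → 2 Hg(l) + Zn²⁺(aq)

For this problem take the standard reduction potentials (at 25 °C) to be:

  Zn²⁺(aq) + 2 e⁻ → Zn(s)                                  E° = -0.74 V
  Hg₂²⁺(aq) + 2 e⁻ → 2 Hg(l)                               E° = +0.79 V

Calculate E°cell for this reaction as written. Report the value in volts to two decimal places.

+1.53 V

The Hg₂²⁺/Hg couple has the higher reduction potential, so it is the cathode; Zn²⁺/Zn is oxidised at the anode.
E°cell = E°(cathode) − E°(anode) = (+0.79) − (-0.74) = +1.53 V.
Since E°cell > 0, the reaction is spontaneous under standard conditions.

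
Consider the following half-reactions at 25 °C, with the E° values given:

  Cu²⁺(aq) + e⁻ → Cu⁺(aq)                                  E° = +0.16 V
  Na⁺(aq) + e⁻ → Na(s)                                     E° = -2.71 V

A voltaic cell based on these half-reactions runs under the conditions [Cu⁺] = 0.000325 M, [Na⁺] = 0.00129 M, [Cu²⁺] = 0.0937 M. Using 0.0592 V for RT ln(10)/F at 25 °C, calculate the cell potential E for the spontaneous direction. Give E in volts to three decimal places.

Cu²⁺/Cu⁺ is the cathode (higher E°), Na⁺/Na the anode: E°cell = +0.16 − (-2.71) = +2.87 V, n = 1.
Overall: Cu²⁺(aq) + Na(s) → Cu⁺(aq) + Na⁺(aq)
Q = [Cu⁺]·[Na⁺] / ([Cu²⁺]); log Q = -5.349.
E = E° − (0.0592/n) log Q = +2.87 − (0.0592/1)(-5.349) = +3.187 V.

+3.187 V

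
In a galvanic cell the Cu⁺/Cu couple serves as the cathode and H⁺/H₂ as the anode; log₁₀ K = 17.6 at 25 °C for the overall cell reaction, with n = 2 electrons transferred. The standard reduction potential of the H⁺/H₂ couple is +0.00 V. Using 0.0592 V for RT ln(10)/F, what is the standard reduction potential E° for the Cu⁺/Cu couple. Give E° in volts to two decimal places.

+0.52 V

E°cell = (0.0592/n)·log K = (0.0592/2)(17.6) = +0.521 V.
Since Cu⁺/Cu is the cathode and H⁺/H₂ the anode, E°cell = E°(Cu⁺/Cu) − E°(H⁺/H₂).
So E°(Cu⁺/Cu) = E°cell + E°(H⁺/H₂) = +0.521 + (+0.00) = +0.52 V.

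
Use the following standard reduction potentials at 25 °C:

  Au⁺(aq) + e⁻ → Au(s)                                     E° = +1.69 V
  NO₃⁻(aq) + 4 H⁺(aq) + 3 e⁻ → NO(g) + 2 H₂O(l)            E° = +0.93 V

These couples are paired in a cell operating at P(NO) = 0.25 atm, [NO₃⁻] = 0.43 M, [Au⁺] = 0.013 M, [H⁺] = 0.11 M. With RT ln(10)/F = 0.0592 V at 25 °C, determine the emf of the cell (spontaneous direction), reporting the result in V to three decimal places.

Au⁺/Au is the cathode (higher E°), NO₃⁻/NO the anode: E°cell = +1.69 − (+0.93) = +0.76 V, n = 3.
Overall: 3 Au⁺(aq) + NO(g) + 2 H₂O(l) → 3 Au(s) + NO₃⁻(aq) + 4 H⁺(aq)
Q = [NO₃⁻]·[H⁺]^4 / ([Au⁺]^3·P(NO)); log Q = 2.059.
E = E° − (0.0592/n) log Q = +0.76 − (0.0592/3)(2.059) = +0.719 V.

+0.719 V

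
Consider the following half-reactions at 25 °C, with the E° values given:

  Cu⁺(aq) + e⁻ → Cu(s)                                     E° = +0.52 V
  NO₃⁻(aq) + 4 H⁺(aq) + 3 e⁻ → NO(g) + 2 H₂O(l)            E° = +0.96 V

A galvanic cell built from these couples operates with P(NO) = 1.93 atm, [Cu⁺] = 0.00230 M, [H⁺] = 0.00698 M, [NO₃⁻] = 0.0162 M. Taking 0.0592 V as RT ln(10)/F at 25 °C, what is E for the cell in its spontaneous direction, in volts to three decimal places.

NO₃⁻/NO is the cathode (higher E°), Cu⁺/Cu the anode: E°cell = +0.96 − (+0.52) = +0.44 V, n = 3.
Overall: NO₃⁻(aq) + 4 H⁺(aq) + 3 Cu(s) → NO(g) + 2 H₂O(l) + 3 Cu⁺(aq)
Q = P(NO)·[Cu⁺]^3 / ([NO₃⁻]·[H⁺]^4); log Q = 2.786.
E = E° − (0.0592/n) log Q = +0.44 − (0.0592/3)(2.786) = +0.385 V.

+0.385 V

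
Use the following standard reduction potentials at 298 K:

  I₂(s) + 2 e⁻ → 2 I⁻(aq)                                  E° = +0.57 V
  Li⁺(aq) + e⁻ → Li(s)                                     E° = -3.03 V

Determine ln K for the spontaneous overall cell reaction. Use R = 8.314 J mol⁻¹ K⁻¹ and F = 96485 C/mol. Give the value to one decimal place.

280.4

Cathode: I₂/I⁻; anode: Li⁺/Li. E°cell = (+0.57) − (-3.03) = +3.60 V, with n = 2.
ΔG° = −nFE° = −RT ln K, so ln K = nFE°/(RT) = (2)(96485)(+3.60) / ((8.314)(298)) = 280.392.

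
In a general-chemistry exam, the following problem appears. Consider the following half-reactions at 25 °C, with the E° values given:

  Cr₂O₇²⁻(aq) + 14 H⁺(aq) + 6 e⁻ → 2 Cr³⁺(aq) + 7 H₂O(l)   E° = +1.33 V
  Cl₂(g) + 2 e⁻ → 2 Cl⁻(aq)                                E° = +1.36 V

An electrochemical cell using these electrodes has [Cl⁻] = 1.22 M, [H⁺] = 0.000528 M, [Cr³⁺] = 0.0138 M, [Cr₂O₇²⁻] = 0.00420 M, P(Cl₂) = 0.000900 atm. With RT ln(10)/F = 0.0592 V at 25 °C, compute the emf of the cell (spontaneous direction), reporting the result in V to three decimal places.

Cl₂/Cl⁻ is the cathode (higher E°), Cr₂O₇²⁻/Cr³⁺ the anode: E°cell = +1.36 − (+1.33) = +0.03 V, n = 6.
Overall: 3 Cl₂(g) + 2 Cr³⁺(aq) + 7 H₂O(l) → 6 Cl⁻(aq) + Cr₂O₇²⁻(aq) + 14 H⁺(aq)
Q = [Cl⁻]^6·[Cr₂O₇²⁻]·[H⁺]^14 / (P(Cl₂)^3·[Cr³⁺]^2); log Q = -34.884.
E = E° − (0.0592/n) log Q = +0.03 − (0.0592/6)(-34.884) = +0.374 V.

+0.374 V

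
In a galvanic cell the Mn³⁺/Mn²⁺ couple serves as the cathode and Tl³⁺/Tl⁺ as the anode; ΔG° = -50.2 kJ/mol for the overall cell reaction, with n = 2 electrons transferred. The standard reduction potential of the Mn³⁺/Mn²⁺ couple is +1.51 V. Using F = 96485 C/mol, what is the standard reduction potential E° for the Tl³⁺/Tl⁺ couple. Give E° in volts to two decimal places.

E°cell = −ΔG°/(nF) = −(-50.2×10³)/((2)(96485)) = +0.260 V.
Since Mn³⁺/Mn²⁺ is the cathode and Tl³⁺/Tl⁺ the anode, E°cell = E°(Mn³⁺/Mn²⁺) − E°(Tl³⁺/Tl⁺).
So E°(Tl³⁺/Tl⁺) = E°(Mn³⁺/Mn²⁺) − E°cell = (+1.51) − (+0.260) = +1.25 V.

+1.25 V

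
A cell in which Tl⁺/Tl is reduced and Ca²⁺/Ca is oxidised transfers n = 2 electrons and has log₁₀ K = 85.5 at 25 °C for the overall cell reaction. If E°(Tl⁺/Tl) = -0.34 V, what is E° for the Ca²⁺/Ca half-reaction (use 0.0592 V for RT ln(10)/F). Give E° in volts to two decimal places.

-2.87 V

E°cell = (0.0592/n)·log K = (0.0592/2)(85.5) = +2.531 V.
Since Tl⁺/Tl is the cathode and Ca²⁺/Ca the anode, E°cell = E°(Tl⁺/Tl) − E°(Ca²⁺/Ca).
So E°(Ca²⁺/Ca) = E°(Tl⁺/Tl) − E°cell = (-0.34) − (+2.531) = -2.87 V.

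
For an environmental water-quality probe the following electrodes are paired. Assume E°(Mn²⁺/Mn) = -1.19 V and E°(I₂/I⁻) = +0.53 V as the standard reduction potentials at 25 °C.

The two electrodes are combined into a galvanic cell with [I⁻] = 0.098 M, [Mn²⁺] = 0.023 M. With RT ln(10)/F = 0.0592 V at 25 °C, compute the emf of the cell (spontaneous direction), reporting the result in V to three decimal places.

I₂/I⁻ is the cathode (higher E°), Mn²⁺/Mn the anode: E°cell = +0.53 − (-1.19) = +1.72 V, n = 2.
Overall: I₂(s) + Mn(s) → 2 I⁻(aq) + Mn²⁺(aq)
Q = [I⁻]^2·[Mn²⁺]; log Q = -3.656.
E = E° − (0.0592/n) log Q = +1.72 − (0.0592/2)(-3.656) = +1.828 V.

+1.828 V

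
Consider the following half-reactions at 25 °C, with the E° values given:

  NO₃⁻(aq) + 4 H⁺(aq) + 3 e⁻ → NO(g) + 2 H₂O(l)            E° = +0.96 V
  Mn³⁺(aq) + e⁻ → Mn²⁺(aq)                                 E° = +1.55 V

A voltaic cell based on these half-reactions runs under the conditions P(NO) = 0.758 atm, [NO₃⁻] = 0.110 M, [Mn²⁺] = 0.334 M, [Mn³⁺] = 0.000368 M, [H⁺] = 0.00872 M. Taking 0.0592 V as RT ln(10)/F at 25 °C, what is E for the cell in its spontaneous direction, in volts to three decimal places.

Mn³⁺/Mn²⁺ is the cathode (higher E°), NO₃⁻/NO the anode: E°cell = +1.55 − (+0.96) = +0.59 V, n = 3.
Overall: 3 Mn³⁺(aq) + NO(g) + 2 H₂O(l) → 3 Mn²⁺(aq) + NO₃⁻(aq) + 4 H⁺(aq)
Q = [Mn²⁺]^3·[NO₃⁻]·[H⁺]^4 / ([Mn³⁺]^3·P(NO)); log Q = -0.203.
E = E° − (0.0592/n) log Q = +0.59 − (0.0592/3)(-0.203) = +0.594 V.

+0.594 V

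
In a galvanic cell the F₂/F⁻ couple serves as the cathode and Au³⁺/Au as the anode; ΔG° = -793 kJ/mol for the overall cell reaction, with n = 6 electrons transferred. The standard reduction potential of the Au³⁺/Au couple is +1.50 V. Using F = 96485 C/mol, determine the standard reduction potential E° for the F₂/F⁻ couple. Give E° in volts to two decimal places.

+2.87 V

E°cell = −ΔG°/(nF) = −(-793×10³)/((6)(96485)) = +1.370 V.
Since F₂/F⁻ is the cathode and Au³⁺/Au the anode, E°cell = E°(F₂/F⁻) − E°(Au³⁺/Au).
So E°(F₂/F⁻) = E°cell + E°(Au³⁺/Au) = +1.370 + (+1.50) = +2.87 V.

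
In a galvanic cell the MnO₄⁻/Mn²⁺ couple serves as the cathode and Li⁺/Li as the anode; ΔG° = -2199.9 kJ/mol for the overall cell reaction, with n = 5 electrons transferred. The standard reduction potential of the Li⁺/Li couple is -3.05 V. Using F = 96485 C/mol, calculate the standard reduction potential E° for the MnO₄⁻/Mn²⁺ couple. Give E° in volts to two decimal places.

E°cell = −ΔG°/(nF) = −(-2199.9×10³)/((5)(96485)) = +4.560 V.
Since MnO₄⁻/Mn²⁺ is the cathode and Li⁺/Li the anode, E°cell = E°(MnO₄⁻/Mn²⁺) − E°(Li⁺/Li).
So E°(MnO₄⁻/Mn²⁺) = E°cell + E°(Li⁺/Li) = +4.560 + (-3.05) = +1.51 V.

+1.51 V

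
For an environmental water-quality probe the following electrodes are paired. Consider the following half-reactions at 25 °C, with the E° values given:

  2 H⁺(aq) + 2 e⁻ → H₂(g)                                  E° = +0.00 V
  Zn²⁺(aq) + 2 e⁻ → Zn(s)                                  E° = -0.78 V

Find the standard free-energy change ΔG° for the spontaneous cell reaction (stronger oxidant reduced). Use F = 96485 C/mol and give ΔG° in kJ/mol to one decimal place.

H⁺/H₂ (E° = +0.00 V) is the cathode; Zn²⁺/Zn (E° = -0.78 V) is the anode, so E°cell = +0.78 V.
Balancing electrons gives n = 2 (lcm of 2 and 2).
ΔG° = −nFE° = −(2)(96485)(+0.78) = -150,517 J = -150.5 kJ/mol.

-150.5 kJ/mol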